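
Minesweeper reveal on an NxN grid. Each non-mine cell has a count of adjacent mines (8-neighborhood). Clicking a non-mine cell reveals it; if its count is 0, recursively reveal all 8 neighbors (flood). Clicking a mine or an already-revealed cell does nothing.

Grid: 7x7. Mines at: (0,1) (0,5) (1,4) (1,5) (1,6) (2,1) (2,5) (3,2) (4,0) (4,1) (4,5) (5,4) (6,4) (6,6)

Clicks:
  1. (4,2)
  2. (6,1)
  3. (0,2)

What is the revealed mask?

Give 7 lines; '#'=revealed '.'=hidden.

Answer: ..#....
.......
.......
.......
..#....
####...
####...

Derivation:
Click 1 (4,2) count=2: revealed 1 new [(4,2)] -> total=1
Click 2 (6,1) count=0: revealed 8 new [(5,0) (5,1) (5,2) (5,3) (6,0) (6,1) (6,2) (6,3)] -> total=9
Click 3 (0,2) count=1: revealed 1 new [(0,2)] -> total=10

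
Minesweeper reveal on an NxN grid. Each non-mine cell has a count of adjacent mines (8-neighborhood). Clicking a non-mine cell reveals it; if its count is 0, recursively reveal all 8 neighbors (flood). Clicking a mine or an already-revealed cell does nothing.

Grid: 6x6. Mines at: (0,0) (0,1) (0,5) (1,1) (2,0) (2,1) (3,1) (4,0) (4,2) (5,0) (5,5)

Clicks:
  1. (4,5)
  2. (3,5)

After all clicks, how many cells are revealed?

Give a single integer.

Click 1 (4,5) count=1: revealed 1 new [(4,5)] -> total=1
Click 2 (3,5) count=0: revealed 17 new [(0,2) (0,3) (0,4) (1,2) (1,3) (1,4) (1,5) (2,2) (2,3) (2,4) (2,5) (3,2) (3,3) (3,4) (3,5) (4,3) (4,4)] -> total=18

Answer: 18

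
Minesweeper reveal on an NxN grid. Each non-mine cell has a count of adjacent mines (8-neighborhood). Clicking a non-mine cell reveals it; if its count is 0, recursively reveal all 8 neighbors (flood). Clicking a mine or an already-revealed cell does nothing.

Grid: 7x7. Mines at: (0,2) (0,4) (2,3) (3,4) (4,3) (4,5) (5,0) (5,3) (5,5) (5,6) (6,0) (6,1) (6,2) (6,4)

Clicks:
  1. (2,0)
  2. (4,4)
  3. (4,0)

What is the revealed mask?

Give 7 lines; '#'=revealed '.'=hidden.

Click 1 (2,0) count=0: revealed 14 new [(0,0) (0,1) (1,0) (1,1) (1,2) (2,0) (2,1) (2,2) (3,0) (3,1) (3,2) (4,0) (4,1) (4,2)] -> total=14
Click 2 (4,4) count=5: revealed 1 new [(4,4)] -> total=15
Click 3 (4,0) count=1: revealed 0 new [(none)] -> total=15

Answer: ##.....
###....
###....
###....
###.#..
.......
.......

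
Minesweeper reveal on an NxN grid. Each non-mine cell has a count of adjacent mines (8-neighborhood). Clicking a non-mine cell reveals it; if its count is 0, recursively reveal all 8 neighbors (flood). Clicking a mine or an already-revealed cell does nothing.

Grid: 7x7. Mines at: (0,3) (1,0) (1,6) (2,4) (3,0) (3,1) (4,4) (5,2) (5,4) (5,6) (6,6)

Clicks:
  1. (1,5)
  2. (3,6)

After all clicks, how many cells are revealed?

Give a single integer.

Click 1 (1,5) count=2: revealed 1 new [(1,5)] -> total=1
Click 2 (3,6) count=0: revealed 6 new [(2,5) (2,6) (3,5) (3,6) (4,5) (4,6)] -> total=7

Answer: 7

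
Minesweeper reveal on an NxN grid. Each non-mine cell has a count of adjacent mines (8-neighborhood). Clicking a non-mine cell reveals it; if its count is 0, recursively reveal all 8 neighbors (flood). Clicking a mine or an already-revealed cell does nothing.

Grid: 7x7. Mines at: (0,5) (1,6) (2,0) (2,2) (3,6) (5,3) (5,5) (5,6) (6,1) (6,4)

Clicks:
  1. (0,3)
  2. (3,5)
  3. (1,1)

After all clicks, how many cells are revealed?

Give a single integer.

Answer: 11

Derivation:
Click 1 (0,3) count=0: revealed 10 new [(0,0) (0,1) (0,2) (0,3) (0,4) (1,0) (1,1) (1,2) (1,3) (1,4)] -> total=10
Click 2 (3,5) count=1: revealed 1 new [(3,5)] -> total=11
Click 3 (1,1) count=2: revealed 0 new [(none)] -> total=11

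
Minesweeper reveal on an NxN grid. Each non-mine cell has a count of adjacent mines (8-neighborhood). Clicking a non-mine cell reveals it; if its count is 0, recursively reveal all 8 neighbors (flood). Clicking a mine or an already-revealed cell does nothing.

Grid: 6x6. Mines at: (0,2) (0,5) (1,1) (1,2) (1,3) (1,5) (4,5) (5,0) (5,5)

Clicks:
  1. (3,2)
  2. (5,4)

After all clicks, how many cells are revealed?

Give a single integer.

Click 1 (3,2) count=0: revealed 19 new [(2,0) (2,1) (2,2) (2,3) (2,4) (3,0) (3,1) (3,2) (3,3) (3,4) (4,0) (4,1) (4,2) (4,3) (4,4) (5,1) (5,2) (5,3) (5,4)] -> total=19
Click 2 (5,4) count=2: revealed 0 new [(none)] -> total=19

Answer: 19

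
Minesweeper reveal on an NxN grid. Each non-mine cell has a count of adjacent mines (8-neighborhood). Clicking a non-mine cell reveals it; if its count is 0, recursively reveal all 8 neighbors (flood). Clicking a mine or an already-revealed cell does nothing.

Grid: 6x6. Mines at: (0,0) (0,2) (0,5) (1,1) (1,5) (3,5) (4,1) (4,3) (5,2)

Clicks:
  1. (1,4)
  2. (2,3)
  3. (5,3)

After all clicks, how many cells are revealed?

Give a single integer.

Click 1 (1,4) count=2: revealed 1 new [(1,4)] -> total=1
Click 2 (2,3) count=0: revealed 8 new [(1,2) (1,3) (2,2) (2,3) (2,4) (3,2) (3,3) (3,4)] -> total=9
Click 3 (5,3) count=2: revealed 1 new [(5,3)] -> total=10

Answer: 10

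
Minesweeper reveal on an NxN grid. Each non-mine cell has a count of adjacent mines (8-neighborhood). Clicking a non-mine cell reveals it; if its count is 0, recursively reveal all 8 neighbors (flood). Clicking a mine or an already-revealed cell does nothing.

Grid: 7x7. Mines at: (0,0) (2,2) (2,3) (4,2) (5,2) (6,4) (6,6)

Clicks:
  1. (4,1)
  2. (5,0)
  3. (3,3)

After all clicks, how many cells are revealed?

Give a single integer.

Answer: 13

Derivation:
Click 1 (4,1) count=2: revealed 1 new [(4,1)] -> total=1
Click 2 (5,0) count=0: revealed 11 new [(1,0) (1,1) (2,0) (2,1) (3,0) (3,1) (4,0) (5,0) (5,1) (6,0) (6,1)] -> total=12
Click 3 (3,3) count=3: revealed 1 new [(3,3)] -> total=13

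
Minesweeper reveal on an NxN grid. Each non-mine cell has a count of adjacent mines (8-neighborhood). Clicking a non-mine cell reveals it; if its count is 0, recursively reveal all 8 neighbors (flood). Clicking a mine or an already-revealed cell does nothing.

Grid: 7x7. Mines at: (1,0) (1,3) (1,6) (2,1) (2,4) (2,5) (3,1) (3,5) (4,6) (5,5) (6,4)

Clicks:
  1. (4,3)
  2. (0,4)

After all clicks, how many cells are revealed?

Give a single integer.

Answer: 18

Derivation:
Click 1 (4,3) count=0: revealed 17 new [(3,2) (3,3) (3,4) (4,0) (4,1) (4,2) (4,3) (4,4) (5,0) (5,1) (5,2) (5,3) (5,4) (6,0) (6,1) (6,2) (6,3)] -> total=17
Click 2 (0,4) count=1: revealed 1 new [(0,4)] -> total=18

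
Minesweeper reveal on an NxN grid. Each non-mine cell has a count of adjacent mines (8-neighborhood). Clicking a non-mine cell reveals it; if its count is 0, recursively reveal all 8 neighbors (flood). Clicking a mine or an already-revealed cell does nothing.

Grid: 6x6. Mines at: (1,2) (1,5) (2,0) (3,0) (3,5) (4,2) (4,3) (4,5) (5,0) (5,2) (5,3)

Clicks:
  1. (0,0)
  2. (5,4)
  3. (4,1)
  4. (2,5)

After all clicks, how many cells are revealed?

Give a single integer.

Answer: 7

Derivation:
Click 1 (0,0) count=0: revealed 4 new [(0,0) (0,1) (1,0) (1,1)] -> total=4
Click 2 (5,4) count=3: revealed 1 new [(5,4)] -> total=5
Click 3 (4,1) count=4: revealed 1 new [(4,1)] -> total=6
Click 4 (2,5) count=2: revealed 1 new [(2,5)] -> total=7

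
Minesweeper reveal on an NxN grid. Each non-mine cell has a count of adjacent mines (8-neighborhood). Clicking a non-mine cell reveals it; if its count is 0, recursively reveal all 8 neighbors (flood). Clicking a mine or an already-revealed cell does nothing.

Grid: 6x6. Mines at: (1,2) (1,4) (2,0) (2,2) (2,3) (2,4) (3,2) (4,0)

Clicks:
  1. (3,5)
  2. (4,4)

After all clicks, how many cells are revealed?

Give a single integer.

Click 1 (3,5) count=1: revealed 1 new [(3,5)] -> total=1
Click 2 (4,4) count=0: revealed 12 new [(3,3) (3,4) (4,1) (4,2) (4,3) (4,4) (4,5) (5,1) (5,2) (5,3) (5,4) (5,5)] -> total=13

Answer: 13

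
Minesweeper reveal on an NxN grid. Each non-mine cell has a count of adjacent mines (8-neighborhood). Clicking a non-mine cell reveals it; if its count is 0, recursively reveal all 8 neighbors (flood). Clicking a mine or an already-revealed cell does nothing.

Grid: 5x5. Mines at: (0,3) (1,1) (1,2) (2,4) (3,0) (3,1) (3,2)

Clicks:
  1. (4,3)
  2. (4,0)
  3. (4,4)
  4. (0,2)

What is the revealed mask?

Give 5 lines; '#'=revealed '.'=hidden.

Click 1 (4,3) count=1: revealed 1 new [(4,3)] -> total=1
Click 2 (4,0) count=2: revealed 1 new [(4,0)] -> total=2
Click 3 (4,4) count=0: revealed 3 new [(3,3) (3,4) (4,4)] -> total=5
Click 4 (0,2) count=3: revealed 1 new [(0,2)] -> total=6

Answer: ..#..
.....
.....
...##
#..##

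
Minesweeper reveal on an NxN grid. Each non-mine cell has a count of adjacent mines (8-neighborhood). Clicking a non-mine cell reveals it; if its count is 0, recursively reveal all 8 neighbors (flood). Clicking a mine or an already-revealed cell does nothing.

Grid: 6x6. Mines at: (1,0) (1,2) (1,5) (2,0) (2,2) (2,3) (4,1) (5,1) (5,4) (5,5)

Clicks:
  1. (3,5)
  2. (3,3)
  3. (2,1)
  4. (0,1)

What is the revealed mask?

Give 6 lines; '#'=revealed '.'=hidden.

Answer: .#....
......
.#..##
...###
....##
......

Derivation:
Click 1 (3,5) count=0: revealed 6 new [(2,4) (2,5) (3,4) (3,5) (4,4) (4,5)] -> total=6
Click 2 (3,3) count=2: revealed 1 new [(3,3)] -> total=7
Click 3 (2,1) count=4: revealed 1 new [(2,1)] -> total=8
Click 4 (0,1) count=2: revealed 1 new [(0,1)] -> total=9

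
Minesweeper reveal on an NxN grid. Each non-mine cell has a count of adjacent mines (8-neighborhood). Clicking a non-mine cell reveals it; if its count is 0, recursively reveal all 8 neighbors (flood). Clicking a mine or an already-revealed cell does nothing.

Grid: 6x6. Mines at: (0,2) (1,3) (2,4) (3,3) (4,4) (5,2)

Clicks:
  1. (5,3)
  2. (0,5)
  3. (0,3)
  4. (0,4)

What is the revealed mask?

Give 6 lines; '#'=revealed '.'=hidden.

Click 1 (5,3) count=2: revealed 1 new [(5,3)] -> total=1
Click 2 (0,5) count=0: revealed 4 new [(0,4) (0,5) (1,4) (1,5)] -> total=5
Click 3 (0,3) count=2: revealed 1 new [(0,3)] -> total=6
Click 4 (0,4) count=1: revealed 0 new [(none)] -> total=6

Answer: ...###
....##
......
......
......
...#..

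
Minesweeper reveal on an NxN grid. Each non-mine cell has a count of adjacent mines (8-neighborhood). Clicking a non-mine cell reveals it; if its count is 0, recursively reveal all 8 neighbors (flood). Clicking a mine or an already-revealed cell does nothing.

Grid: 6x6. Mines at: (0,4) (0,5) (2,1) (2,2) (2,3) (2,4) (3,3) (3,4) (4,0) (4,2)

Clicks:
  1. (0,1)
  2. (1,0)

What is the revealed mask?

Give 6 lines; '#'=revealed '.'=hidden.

Click 1 (0,1) count=0: revealed 8 new [(0,0) (0,1) (0,2) (0,3) (1,0) (1,1) (1,2) (1,3)] -> total=8
Click 2 (1,0) count=1: revealed 0 new [(none)] -> total=8

Answer: ####..
####..
......
......
......
......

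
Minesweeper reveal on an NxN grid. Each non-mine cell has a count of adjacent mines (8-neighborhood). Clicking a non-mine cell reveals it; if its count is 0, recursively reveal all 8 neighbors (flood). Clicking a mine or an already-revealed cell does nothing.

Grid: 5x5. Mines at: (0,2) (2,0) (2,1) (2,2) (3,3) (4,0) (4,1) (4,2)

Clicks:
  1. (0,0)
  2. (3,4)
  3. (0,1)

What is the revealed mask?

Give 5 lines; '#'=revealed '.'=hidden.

Answer: ##...
##...
.....
....#
.....

Derivation:
Click 1 (0,0) count=0: revealed 4 new [(0,0) (0,1) (1,0) (1,1)] -> total=4
Click 2 (3,4) count=1: revealed 1 new [(3,4)] -> total=5
Click 3 (0,1) count=1: revealed 0 new [(none)] -> total=5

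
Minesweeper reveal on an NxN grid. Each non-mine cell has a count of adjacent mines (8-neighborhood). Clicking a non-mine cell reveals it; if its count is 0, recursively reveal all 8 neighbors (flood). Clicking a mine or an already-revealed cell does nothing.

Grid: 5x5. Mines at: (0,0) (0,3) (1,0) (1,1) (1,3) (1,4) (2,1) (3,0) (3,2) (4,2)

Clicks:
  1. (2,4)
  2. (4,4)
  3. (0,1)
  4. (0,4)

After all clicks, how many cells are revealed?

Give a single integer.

Answer: 8

Derivation:
Click 1 (2,4) count=2: revealed 1 new [(2,4)] -> total=1
Click 2 (4,4) count=0: revealed 5 new [(2,3) (3,3) (3,4) (4,3) (4,4)] -> total=6
Click 3 (0,1) count=3: revealed 1 new [(0,1)] -> total=7
Click 4 (0,4) count=3: revealed 1 new [(0,4)] -> total=8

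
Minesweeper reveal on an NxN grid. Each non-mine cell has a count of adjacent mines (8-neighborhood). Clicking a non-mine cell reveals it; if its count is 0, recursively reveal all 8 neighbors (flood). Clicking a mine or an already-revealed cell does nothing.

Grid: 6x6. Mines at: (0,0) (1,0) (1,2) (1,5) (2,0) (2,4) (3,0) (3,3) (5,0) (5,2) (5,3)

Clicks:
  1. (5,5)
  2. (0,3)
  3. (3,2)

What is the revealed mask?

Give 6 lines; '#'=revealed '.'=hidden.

Click 1 (5,5) count=0: revealed 6 new [(3,4) (3,5) (4,4) (4,5) (5,4) (5,5)] -> total=6
Click 2 (0,3) count=1: revealed 1 new [(0,3)] -> total=7
Click 3 (3,2) count=1: revealed 1 new [(3,2)] -> total=8

Answer: ...#..
......
......
..#.##
....##
....##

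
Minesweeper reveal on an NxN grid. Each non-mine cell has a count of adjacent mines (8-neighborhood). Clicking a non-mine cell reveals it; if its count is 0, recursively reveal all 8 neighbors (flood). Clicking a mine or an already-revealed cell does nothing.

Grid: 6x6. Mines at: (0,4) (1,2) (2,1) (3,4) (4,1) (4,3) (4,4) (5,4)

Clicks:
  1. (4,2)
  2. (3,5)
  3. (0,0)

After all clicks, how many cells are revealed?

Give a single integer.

Answer: 6

Derivation:
Click 1 (4,2) count=2: revealed 1 new [(4,2)] -> total=1
Click 2 (3,5) count=2: revealed 1 new [(3,5)] -> total=2
Click 3 (0,0) count=0: revealed 4 new [(0,0) (0,1) (1,0) (1,1)] -> total=6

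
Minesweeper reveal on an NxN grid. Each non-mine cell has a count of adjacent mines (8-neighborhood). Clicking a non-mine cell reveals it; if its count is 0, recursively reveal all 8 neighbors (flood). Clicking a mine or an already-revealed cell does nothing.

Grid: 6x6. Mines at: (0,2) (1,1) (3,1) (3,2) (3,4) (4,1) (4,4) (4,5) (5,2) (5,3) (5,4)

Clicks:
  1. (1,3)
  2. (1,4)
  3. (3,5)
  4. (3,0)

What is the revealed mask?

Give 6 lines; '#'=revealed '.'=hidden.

Click 1 (1,3) count=1: revealed 1 new [(1,3)] -> total=1
Click 2 (1,4) count=0: revealed 8 new [(0,3) (0,4) (0,5) (1,4) (1,5) (2,3) (2,4) (2,5)] -> total=9
Click 3 (3,5) count=3: revealed 1 new [(3,5)] -> total=10
Click 4 (3,0) count=2: revealed 1 new [(3,0)] -> total=11

Answer: ...###
...###
...###
#....#
......
......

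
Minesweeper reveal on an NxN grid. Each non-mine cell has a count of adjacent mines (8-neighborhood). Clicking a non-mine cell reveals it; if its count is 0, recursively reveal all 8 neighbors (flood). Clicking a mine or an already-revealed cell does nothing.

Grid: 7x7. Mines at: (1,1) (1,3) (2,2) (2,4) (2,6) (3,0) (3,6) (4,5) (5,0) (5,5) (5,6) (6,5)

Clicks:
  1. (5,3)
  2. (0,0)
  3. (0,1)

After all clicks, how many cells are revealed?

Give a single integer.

Answer: 18

Derivation:
Click 1 (5,3) count=0: revealed 16 new [(3,1) (3,2) (3,3) (3,4) (4,1) (4,2) (4,3) (4,4) (5,1) (5,2) (5,3) (5,4) (6,1) (6,2) (6,3) (6,4)] -> total=16
Click 2 (0,0) count=1: revealed 1 new [(0,0)] -> total=17
Click 3 (0,1) count=1: revealed 1 new [(0,1)] -> total=18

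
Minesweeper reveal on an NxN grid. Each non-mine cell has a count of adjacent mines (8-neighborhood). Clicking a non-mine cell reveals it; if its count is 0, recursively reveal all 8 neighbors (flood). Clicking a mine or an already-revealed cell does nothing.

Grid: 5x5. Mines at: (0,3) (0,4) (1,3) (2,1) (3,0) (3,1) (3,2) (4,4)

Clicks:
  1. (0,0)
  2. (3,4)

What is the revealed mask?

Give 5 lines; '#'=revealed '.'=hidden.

Answer: ###..
###..
.....
....#
.....

Derivation:
Click 1 (0,0) count=0: revealed 6 new [(0,0) (0,1) (0,2) (1,0) (1,1) (1,2)] -> total=6
Click 2 (3,4) count=1: revealed 1 new [(3,4)] -> total=7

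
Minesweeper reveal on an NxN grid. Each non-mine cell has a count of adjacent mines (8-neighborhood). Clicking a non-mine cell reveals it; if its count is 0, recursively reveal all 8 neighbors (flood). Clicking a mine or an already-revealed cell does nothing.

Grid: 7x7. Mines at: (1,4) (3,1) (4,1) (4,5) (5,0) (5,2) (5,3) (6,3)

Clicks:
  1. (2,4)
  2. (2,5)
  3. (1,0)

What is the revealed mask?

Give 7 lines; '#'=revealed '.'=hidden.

Click 1 (2,4) count=1: revealed 1 new [(2,4)] -> total=1
Click 2 (2,5) count=1: revealed 1 new [(2,5)] -> total=2
Click 3 (1,0) count=0: revealed 12 new [(0,0) (0,1) (0,2) (0,3) (1,0) (1,1) (1,2) (1,3) (2,0) (2,1) (2,2) (2,3)] -> total=14

Answer: ####...
####...
######.
.......
.......
.......
.......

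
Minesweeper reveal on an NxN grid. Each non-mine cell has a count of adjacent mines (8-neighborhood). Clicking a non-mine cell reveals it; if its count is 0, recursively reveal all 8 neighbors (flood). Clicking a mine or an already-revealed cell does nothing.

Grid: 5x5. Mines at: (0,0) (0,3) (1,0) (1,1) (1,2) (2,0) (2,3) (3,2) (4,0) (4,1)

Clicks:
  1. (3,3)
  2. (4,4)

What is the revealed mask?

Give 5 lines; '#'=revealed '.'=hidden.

Click 1 (3,3) count=2: revealed 1 new [(3,3)] -> total=1
Click 2 (4,4) count=0: revealed 3 new [(3,4) (4,3) (4,4)] -> total=4

Answer: .....
.....
.....
...##
...##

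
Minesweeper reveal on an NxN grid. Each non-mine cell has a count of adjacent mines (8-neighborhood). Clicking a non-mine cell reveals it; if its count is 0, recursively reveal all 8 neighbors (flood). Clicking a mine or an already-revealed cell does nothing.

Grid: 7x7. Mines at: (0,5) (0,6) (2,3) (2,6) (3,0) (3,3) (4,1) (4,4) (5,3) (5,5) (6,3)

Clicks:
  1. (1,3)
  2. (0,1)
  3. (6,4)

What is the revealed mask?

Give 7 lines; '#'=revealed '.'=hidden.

Click 1 (1,3) count=1: revealed 1 new [(1,3)] -> total=1
Click 2 (0,1) count=0: revealed 12 new [(0,0) (0,1) (0,2) (0,3) (0,4) (1,0) (1,1) (1,2) (1,4) (2,0) (2,1) (2,2)] -> total=13
Click 3 (6,4) count=3: revealed 1 new [(6,4)] -> total=14

Answer: #####..
#####..
###....
.......
.......
.......
....#..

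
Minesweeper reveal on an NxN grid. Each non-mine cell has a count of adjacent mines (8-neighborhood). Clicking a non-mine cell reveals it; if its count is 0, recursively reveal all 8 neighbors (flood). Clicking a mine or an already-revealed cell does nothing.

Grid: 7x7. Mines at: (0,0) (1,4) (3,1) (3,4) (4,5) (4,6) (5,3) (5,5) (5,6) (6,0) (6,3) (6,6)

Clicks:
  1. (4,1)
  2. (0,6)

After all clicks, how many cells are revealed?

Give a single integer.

Answer: 9

Derivation:
Click 1 (4,1) count=1: revealed 1 new [(4,1)] -> total=1
Click 2 (0,6) count=0: revealed 8 new [(0,5) (0,6) (1,5) (1,6) (2,5) (2,6) (3,5) (3,6)] -> total=9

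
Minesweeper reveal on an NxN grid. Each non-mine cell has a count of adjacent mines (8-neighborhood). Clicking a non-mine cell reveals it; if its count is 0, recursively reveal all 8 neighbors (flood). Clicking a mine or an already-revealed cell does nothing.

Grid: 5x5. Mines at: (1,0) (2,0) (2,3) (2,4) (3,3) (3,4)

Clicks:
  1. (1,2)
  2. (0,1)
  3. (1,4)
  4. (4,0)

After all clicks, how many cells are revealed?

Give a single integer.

Answer: 9

Derivation:
Click 1 (1,2) count=1: revealed 1 new [(1,2)] -> total=1
Click 2 (0,1) count=1: revealed 1 new [(0,1)] -> total=2
Click 3 (1,4) count=2: revealed 1 new [(1,4)] -> total=3
Click 4 (4,0) count=0: revealed 6 new [(3,0) (3,1) (3,2) (4,0) (4,1) (4,2)] -> total=9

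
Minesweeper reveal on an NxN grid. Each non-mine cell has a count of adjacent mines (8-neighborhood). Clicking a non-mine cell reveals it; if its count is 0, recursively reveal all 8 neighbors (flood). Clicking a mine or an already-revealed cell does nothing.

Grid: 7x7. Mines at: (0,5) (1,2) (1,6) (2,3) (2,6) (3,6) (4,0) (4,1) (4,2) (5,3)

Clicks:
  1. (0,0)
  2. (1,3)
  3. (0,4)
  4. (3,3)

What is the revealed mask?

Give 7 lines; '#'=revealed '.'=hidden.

Answer: ##..#..
##.#...
##.....
##.#...
.......
.......
.......

Derivation:
Click 1 (0,0) count=0: revealed 8 new [(0,0) (0,1) (1,0) (1,1) (2,0) (2,1) (3,0) (3,1)] -> total=8
Click 2 (1,3) count=2: revealed 1 new [(1,3)] -> total=9
Click 3 (0,4) count=1: revealed 1 new [(0,4)] -> total=10
Click 4 (3,3) count=2: revealed 1 new [(3,3)] -> total=11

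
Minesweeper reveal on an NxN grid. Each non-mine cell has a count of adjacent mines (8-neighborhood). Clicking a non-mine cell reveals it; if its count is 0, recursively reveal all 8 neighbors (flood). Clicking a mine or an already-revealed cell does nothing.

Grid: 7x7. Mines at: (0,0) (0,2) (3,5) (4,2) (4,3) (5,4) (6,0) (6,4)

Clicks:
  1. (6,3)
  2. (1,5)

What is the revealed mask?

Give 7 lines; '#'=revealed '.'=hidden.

Click 1 (6,3) count=2: revealed 1 new [(6,3)] -> total=1
Click 2 (1,5) count=0: revealed 27 new [(0,3) (0,4) (0,5) (0,6) (1,0) (1,1) (1,2) (1,3) (1,4) (1,5) (1,6) (2,0) (2,1) (2,2) (2,3) (2,4) (2,5) (2,6) (3,0) (3,1) (3,2) (3,3) (3,4) (4,0) (4,1) (5,0) (5,1)] -> total=28

Answer: ...####
#######
#######
#####..
##.....
##.....
...#...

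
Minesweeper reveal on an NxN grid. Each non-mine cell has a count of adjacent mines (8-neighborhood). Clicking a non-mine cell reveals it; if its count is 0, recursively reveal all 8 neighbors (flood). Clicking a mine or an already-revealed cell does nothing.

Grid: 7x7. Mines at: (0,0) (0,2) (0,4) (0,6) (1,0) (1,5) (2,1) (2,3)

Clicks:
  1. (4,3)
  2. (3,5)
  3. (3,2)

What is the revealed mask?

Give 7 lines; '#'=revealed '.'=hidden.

Answer: .......
.......
....###
#######
#######
#######
#######

Derivation:
Click 1 (4,3) count=0: revealed 31 new [(2,4) (2,5) (2,6) (3,0) (3,1) (3,2) (3,3) (3,4) (3,5) (3,6) (4,0) (4,1) (4,2) (4,3) (4,4) (4,5) (4,6) (5,0) (5,1) (5,2) (5,3) (5,4) (5,5) (5,6) (6,0) (6,1) (6,2) (6,3) (6,4) (6,5) (6,6)] -> total=31
Click 2 (3,5) count=0: revealed 0 new [(none)] -> total=31
Click 3 (3,2) count=2: revealed 0 new [(none)] -> total=31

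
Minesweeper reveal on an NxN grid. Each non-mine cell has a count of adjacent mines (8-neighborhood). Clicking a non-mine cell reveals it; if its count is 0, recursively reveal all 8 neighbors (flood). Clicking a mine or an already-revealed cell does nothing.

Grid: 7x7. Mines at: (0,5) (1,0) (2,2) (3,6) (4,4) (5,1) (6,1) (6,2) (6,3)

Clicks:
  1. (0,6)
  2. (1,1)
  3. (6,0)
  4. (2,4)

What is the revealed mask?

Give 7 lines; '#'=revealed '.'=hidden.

Answer: ......#
.#.###.
...###.
...###.
.......
.......
#......

Derivation:
Click 1 (0,6) count=1: revealed 1 new [(0,6)] -> total=1
Click 2 (1,1) count=2: revealed 1 new [(1,1)] -> total=2
Click 3 (6,0) count=2: revealed 1 new [(6,0)] -> total=3
Click 4 (2,4) count=0: revealed 9 new [(1,3) (1,4) (1,5) (2,3) (2,4) (2,5) (3,3) (3,4) (3,5)] -> total=12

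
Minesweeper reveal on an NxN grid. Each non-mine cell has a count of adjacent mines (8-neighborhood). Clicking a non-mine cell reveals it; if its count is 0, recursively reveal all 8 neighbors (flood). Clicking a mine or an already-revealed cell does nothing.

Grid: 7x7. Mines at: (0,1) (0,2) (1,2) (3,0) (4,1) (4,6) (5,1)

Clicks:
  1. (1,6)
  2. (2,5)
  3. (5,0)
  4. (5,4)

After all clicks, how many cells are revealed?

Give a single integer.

Answer: 33

Derivation:
Click 1 (1,6) count=0: revealed 32 new [(0,3) (0,4) (0,5) (0,6) (1,3) (1,4) (1,5) (1,6) (2,2) (2,3) (2,4) (2,5) (2,6) (3,2) (3,3) (3,4) (3,5) (3,6) (4,2) (4,3) (4,4) (4,5) (5,2) (5,3) (5,4) (5,5) (5,6) (6,2) (6,3) (6,4) (6,5) (6,6)] -> total=32
Click 2 (2,5) count=0: revealed 0 new [(none)] -> total=32
Click 3 (5,0) count=2: revealed 1 new [(5,0)] -> total=33
Click 4 (5,4) count=0: revealed 0 new [(none)] -> total=33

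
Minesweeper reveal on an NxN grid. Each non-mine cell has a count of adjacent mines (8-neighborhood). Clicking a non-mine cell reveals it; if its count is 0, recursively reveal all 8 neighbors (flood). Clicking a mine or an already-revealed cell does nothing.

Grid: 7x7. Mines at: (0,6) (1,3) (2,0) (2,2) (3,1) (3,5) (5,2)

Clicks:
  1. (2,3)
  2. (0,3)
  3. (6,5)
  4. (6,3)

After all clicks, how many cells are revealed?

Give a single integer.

Click 1 (2,3) count=2: revealed 1 new [(2,3)] -> total=1
Click 2 (0,3) count=1: revealed 1 new [(0,3)] -> total=2
Click 3 (6,5) count=0: revealed 12 new [(4,3) (4,4) (4,5) (4,6) (5,3) (5,4) (5,5) (5,6) (6,3) (6,4) (6,5) (6,6)] -> total=14
Click 4 (6,3) count=1: revealed 0 new [(none)] -> total=14

Answer: 14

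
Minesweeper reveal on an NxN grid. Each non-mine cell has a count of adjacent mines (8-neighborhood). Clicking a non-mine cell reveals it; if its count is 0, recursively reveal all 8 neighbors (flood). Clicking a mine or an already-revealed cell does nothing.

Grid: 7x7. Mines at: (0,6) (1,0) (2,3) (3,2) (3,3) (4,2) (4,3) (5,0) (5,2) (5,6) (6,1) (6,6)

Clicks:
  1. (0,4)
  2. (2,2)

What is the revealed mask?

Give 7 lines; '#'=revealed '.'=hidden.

Click 1 (0,4) count=0: revealed 10 new [(0,1) (0,2) (0,3) (0,4) (0,5) (1,1) (1,2) (1,3) (1,4) (1,5)] -> total=10
Click 2 (2,2) count=3: revealed 1 new [(2,2)] -> total=11

Answer: .#####.
.#####.
..#....
.......
.......
.......
.......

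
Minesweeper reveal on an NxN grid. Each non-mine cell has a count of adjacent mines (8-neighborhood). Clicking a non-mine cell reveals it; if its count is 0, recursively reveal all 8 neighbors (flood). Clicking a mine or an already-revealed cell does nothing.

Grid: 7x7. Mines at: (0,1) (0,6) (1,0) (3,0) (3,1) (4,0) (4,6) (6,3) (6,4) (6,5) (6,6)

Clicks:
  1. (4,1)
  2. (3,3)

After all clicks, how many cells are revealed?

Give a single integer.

Answer: 28

Derivation:
Click 1 (4,1) count=3: revealed 1 new [(4,1)] -> total=1
Click 2 (3,3) count=0: revealed 27 new [(0,2) (0,3) (0,4) (0,5) (1,2) (1,3) (1,4) (1,5) (1,6) (2,2) (2,3) (2,4) (2,5) (2,6) (3,2) (3,3) (3,4) (3,5) (3,6) (4,2) (4,3) (4,4) (4,5) (5,2) (5,3) (5,4) (5,5)] -> total=28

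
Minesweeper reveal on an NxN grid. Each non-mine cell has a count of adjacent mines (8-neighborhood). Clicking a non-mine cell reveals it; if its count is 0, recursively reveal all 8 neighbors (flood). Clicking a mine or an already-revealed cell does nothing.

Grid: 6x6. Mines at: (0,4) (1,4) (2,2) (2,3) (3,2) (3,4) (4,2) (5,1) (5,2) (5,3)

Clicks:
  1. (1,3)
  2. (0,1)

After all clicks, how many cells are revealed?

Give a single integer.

Click 1 (1,3) count=4: revealed 1 new [(1,3)] -> total=1
Click 2 (0,1) count=0: revealed 13 new [(0,0) (0,1) (0,2) (0,3) (1,0) (1,1) (1,2) (2,0) (2,1) (3,0) (3,1) (4,0) (4,1)] -> total=14

Answer: 14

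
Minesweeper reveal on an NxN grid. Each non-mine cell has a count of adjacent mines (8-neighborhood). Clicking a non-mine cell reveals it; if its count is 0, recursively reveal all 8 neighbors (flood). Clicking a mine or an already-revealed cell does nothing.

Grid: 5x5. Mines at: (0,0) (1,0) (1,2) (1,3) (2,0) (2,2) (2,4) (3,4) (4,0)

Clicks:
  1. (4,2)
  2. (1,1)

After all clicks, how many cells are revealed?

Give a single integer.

Answer: 7

Derivation:
Click 1 (4,2) count=0: revealed 6 new [(3,1) (3,2) (3,3) (4,1) (4,2) (4,3)] -> total=6
Click 2 (1,1) count=5: revealed 1 new [(1,1)] -> total=7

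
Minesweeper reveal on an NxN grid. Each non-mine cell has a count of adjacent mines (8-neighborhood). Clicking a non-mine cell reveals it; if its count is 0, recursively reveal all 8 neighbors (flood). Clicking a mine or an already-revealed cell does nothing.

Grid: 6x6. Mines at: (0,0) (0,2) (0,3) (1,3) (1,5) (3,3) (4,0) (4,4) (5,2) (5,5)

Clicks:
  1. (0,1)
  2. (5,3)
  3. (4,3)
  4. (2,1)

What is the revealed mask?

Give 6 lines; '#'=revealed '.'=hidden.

Click 1 (0,1) count=2: revealed 1 new [(0,1)] -> total=1
Click 2 (5,3) count=2: revealed 1 new [(5,3)] -> total=2
Click 3 (4,3) count=3: revealed 1 new [(4,3)] -> total=3
Click 4 (2,1) count=0: revealed 9 new [(1,0) (1,1) (1,2) (2,0) (2,1) (2,2) (3,0) (3,1) (3,2)] -> total=12

Answer: .#....
###...
###...
###...
...#..
...#..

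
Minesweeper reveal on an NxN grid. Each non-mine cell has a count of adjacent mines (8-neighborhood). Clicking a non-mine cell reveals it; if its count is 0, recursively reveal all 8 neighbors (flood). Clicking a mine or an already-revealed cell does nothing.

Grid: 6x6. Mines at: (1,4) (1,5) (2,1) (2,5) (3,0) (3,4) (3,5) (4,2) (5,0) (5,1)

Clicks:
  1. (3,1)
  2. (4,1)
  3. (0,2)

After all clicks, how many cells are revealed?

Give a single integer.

Click 1 (3,1) count=3: revealed 1 new [(3,1)] -> total=1
Click 2 (4,1) count=4: revealed 1 new [(4,1)] -> total=2
Click 3 (0,2) count=0: revealed 8 new [(0,0) (0,1) (0,2) (0,3) (1,0) (1,1) (1,2) (1,3)] -> total=10

Answer: 10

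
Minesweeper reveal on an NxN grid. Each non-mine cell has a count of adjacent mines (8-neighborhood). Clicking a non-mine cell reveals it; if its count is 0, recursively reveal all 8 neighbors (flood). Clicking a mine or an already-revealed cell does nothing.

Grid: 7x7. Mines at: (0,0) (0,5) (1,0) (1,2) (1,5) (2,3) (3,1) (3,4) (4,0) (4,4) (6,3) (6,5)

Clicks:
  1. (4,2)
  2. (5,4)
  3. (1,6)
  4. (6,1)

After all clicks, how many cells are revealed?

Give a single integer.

Click 1 (4,2) count=1: revealed 1 new [(4,2)] -> total=1
Click 2 (5,4) count=3: revealed 1 new [(5,4)] -> total=2
Click 3 (1,6) count=2: revealed 1 new [(1,6)] -> total=3
Click 4 (6,1) count=0: revealed 6 new [(5,0) (5,1) (5,2) (6,0) (6,1) (6,2)] -> total=9

Answer: 9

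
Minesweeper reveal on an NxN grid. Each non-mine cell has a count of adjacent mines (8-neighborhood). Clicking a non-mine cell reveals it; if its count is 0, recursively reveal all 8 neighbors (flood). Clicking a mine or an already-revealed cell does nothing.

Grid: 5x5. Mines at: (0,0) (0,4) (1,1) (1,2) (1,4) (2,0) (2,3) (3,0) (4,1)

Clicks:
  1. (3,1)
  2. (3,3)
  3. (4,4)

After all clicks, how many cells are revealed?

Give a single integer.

Answer: 7

Derivation:
Click 1 (3,1) count=3: revealed 1 new [(3,1)] -> total=1
Click 2 (3,3) count=1: revealed 1 new [(3,3)] -> total=2
Click 3 (4,4) count=0: revealed 5 new [(3,2) (3,4) (4,2) (4,3) (4,4)] -> total=7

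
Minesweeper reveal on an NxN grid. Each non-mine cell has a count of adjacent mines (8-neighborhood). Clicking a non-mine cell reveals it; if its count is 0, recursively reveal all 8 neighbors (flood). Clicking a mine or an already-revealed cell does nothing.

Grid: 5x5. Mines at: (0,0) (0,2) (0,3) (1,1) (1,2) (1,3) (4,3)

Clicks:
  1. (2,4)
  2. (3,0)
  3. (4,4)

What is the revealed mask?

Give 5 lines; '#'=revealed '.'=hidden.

Answer: .....
.....
###.#
###..
###.#

Derivation:
Click 1 (2,4) count=1: revealed 1 new [(2,4)] -> total=1
Click 2 (3,0) count=0: revealed 9 new [(2,0) (2,1) (2,2) (3,0) (3,1) (3,2) (4,0) (4,1) (4,2)] -> total=10
Click 3 (4,4) count=1: revealed 1 new [(4,4)] -> total=11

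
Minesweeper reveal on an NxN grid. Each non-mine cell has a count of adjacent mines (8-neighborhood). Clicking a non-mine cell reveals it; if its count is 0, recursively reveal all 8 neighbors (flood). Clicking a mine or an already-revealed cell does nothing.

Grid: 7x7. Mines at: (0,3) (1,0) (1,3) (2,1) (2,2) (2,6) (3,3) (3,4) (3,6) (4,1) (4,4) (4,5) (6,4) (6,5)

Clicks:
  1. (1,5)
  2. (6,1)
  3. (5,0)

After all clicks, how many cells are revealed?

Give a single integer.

Answer: 9

Derivation:
Click 1 (1,5) count=1: revealed 1 new [(1,5)] -> total=1
Click 2 (6,1) count=0: revealed 8 new [(5,0) (5,1) (5,2) (5,3) (6,0) (6,1) (6,2) (6,3)] -> total=9
Click 3 (5,0) count=1: revealed 0 new [(none)] -> total=9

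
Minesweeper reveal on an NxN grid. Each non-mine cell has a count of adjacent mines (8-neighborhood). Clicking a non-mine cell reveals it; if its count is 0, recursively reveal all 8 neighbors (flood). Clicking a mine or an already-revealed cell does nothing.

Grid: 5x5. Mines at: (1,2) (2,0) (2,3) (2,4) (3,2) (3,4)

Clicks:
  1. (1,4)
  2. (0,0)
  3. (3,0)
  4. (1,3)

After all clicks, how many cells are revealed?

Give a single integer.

Answer: 7

Derivation:
Click 1 (1,4) count=2: revealed 1 new [(1,4)] -> total=1
Click 2 (0,0) count=0: revealed 4 new [(0,0) (0,1) (1,0) (1,1)] -> total=5
Click 3 (3,0) count=1: revealed 1 new [(3,0)] -> total=6
Click 4 (1,3) count=3: revealed 1 new [(1,3)] -> total=7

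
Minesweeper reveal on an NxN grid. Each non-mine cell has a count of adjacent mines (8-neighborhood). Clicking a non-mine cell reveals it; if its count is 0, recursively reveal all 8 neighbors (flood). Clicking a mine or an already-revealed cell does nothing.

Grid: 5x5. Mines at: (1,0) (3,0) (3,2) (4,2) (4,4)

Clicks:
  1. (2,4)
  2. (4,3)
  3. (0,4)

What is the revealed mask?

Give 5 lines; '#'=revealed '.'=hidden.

Answer: .####
.####
.####
...##
...#.

Derivation:
Click 1 (2,4) count=0: revealed 14 new [(0,1) (0,2) (0,3) (0,4) (1,1) (1,2) (1,3) (1,4) (2,1) (2,2) (2,3) (2,4) (3,3) (3,4)] -> total=14
Click 2 (4,3) count=3: revealed 1 new [(4,3)] -> total=15
Click 3 (0,4) count=0: revealed 0 new [(none)] -> total=15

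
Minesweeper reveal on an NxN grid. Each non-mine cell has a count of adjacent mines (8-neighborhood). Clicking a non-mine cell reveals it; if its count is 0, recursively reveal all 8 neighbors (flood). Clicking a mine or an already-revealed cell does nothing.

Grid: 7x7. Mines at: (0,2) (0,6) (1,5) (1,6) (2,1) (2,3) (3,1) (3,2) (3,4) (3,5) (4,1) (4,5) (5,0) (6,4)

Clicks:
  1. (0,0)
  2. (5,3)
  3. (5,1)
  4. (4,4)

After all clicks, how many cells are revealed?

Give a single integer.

Answer: 7

Derivation:
Click 1 (0,0) count=0: revealed 4 new [(0,0) (0,1) (1,0) (1,1)] -> total=4
Click 2 (5,3) count=1: revealed 1 new [(5,3)] -> total=5
Click 3 (5,1) count=2: revealed 1 new [(5,1)] -> total=6
Click 4 (4,4) count=3: revealed 1 new [(4,4)] -> total=7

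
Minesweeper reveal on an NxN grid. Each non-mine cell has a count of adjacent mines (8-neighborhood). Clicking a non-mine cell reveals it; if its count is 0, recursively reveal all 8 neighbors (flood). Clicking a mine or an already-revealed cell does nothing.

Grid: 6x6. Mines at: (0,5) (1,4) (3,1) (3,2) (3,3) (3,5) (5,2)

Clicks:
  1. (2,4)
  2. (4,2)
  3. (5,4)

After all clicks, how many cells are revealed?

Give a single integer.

Click 1 (2,4) count=3: revealed 1 new [(2,4)] -> total=1
Click 2 (4,2) count=4: revealed 1 new [(4,2)] -> total=2
Click 3 (5,4) count=0: revealed 6 new [(4,3) (4,4) (4,5) (5,3) (5,4) (5,5)] -> total=8

Answer: 8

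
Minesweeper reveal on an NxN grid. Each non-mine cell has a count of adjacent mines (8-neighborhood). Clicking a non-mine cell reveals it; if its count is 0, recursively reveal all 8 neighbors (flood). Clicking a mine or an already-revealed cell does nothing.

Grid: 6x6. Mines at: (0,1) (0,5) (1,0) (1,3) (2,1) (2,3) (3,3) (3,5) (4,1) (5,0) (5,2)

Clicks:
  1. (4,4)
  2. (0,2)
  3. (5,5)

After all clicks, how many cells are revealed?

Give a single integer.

Click 1 (4,4) count=2: revealed 1 new [(4,4)] -> total=1
Click 2 (0,2) count=2: revealed 1 new [(0,2)] -> total=2
Click 3 (5,5) count=0: revealed 5 new [(4,3) (4,5) (5,3) (5,4) (5,5)] -> total=7

Answer: 7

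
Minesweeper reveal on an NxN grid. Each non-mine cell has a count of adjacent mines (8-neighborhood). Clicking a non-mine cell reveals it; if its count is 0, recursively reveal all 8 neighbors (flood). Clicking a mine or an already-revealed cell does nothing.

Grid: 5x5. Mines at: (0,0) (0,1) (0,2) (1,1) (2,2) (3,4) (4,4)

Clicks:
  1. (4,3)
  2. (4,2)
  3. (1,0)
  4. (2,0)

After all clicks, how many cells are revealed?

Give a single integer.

Click 1 (4,3) count=2: revealed 1 new [(4,3)] -> total=1
Click 2 (4,2) count=0: revealed 9 new [(2,0) (2,1) (3,0) (3,1) (3,2) (3,3) (4,0) (4,1) (4,2)] -> total=10
Click 3 (1,0) count=3: revealed 1 new [(1,0)] -> total=11
Click 4 (2,0) count=1: revealed 0 new [(none)] -> total=11

Answer: 11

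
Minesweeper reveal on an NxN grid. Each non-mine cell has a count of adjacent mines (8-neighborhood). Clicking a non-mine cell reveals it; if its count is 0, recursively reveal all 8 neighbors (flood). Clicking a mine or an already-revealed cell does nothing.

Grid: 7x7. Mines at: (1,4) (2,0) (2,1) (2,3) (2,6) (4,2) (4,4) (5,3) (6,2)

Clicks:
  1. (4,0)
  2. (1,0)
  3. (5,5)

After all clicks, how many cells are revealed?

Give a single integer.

Click 1 (4,0) count=0: revealed 8 new [(3,0) (3,1) (4,0) (4,1) (5,0) (5,1) (6,0) (6,1)] -> total=8
Click 2 (1,0) count=2: revealed 1 new [(1,0)] -> total=9
Click 3 (5,5) count=1: revealed 1 new [(5,5)] -> total=10

Answer: 10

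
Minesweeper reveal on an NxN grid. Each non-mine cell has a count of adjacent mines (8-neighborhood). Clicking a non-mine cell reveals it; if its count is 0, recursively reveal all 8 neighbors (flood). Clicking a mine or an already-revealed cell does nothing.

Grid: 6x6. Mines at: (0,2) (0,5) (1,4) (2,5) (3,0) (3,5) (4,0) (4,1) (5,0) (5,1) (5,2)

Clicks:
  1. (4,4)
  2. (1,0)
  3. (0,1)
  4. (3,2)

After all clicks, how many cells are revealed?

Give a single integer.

Click 1 (4,4) count=1: revealed 1 new [(4,4)] -> total=1
Click 2 (1,0) count=0: revealed 6 new [(0,0) (0,1) (1,0) (1,1) (2,0) (2,1)] -> total=7
Click 3 (0,1) count=1: revealed 0 new [(none)] -> total=7
Click 4 (3,2) count=1: revealed 1 new [(3,2)] -> total=8

Answer: 8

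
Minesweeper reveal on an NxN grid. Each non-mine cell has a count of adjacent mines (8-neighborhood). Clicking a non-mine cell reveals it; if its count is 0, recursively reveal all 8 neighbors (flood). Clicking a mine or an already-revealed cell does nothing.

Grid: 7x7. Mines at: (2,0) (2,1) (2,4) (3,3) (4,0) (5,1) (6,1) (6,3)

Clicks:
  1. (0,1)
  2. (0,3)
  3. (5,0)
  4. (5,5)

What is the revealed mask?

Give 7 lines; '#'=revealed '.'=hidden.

Answer: #######
#######
.....##
....###
....###
#...###
....###

Derivation:
Click 1 (0,1) count=0: revealed 28 new [(0,0) (0,1) (0,2) (0,3) (0,4) (0,5) (0,6) (1,0) (1,1) (1,2) (1,3) (1,4) (1,5) (1,6) (2,5) (2,6) (3,4) (3,5) (3,6) (4,4) (4,5) (4,6) (5,4) (5,5) (5,6) (6,4) (6,5) (6,6)] -> total=28
Click 2 (0,3) count=0: revealed 0 new [(none)] -> total=28
Click 3 (5,0) count=3: revealed 1 new [(5,0)] -> total=29
Click 4 (5,5) count=0: revealed 0 new [(none)] -> total=29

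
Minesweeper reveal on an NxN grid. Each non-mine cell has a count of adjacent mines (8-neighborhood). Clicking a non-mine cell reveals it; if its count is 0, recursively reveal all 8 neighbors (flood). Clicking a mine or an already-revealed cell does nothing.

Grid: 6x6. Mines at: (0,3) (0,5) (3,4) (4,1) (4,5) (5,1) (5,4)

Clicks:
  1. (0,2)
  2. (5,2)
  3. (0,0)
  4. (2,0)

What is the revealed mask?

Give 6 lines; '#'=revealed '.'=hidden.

Answer: ###...
####..
####..
####..
......
..#...

Derivation:
Click 1 (0,2) count=1: revealed 1 new [(0,2)] -> total=1
Click 2 (5,2) count=2: revealed 1 new [(5,2)] -> total=2
Click 3 (0,0) count=0: revealed 14 new [(0,0) (0,1) (1,0) (1,1) (1,2) (1,3) (2,0) (2,1) (2,2) (2,3) (3,0) (3,1) (3,2) (3,3)] -> total=16
Click 4 (2,0) count=0: revealed 0 new [(none)] -> total=16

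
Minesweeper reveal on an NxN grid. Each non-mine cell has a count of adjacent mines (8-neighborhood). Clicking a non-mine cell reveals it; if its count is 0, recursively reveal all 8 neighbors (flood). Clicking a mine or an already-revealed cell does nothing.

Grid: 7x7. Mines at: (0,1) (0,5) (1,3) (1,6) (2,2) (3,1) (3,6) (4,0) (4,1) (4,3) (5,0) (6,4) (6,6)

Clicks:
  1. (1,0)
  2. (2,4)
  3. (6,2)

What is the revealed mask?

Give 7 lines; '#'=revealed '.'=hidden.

Click 1 (1,0) count=1: revealed 1 new [(1,0)] -> total=1
Click 2 (2,4) count=1: revealed 1 new [(2,4)] -> total=2
Click 3 (6,2) count=0: revealed 6 new [(5,1) (5,2) (5,3) (6,1) (6,2) (6,3)] -> total=8

Answer: .......
#......
....#..
.......
.......
.###...
.###...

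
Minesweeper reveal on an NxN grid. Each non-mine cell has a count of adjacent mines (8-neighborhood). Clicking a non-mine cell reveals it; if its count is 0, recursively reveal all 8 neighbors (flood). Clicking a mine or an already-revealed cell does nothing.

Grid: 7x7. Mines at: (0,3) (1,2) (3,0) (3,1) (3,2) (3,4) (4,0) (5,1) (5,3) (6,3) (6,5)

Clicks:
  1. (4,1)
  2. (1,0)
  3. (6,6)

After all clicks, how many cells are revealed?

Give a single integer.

Click 1 (4,1) count=5: revealed 1 new [(4,1)] -> total=1
Click 2 (1,0) count=0: revealed 6 new [(0,0) (0,1) (1,0) (1,1) (2,0) (2,1)] -> total=7
Click 3 (6,6) count=1: revealed 1 new [(6,6)] -> total=8

Answer: 8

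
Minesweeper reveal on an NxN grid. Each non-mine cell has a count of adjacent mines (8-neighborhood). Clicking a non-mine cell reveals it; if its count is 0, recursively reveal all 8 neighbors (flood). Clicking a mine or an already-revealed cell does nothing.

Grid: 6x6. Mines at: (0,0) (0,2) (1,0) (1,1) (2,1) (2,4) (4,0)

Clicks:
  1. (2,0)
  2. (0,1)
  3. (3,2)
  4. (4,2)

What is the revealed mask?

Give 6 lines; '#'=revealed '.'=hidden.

Click 1 (2,0) count=3: revealed 1 new [(2,0)] -> total=1
Click 2 (0,1) count=4: revealed 1 new [(0,1)] -> total=2
Click 3 (3,2) count=1: revealed 1 new [(3,2)] -> total=3
Click 4 (4,2) count=0: revealed 14 new [(3,1) (3,3) (3,4) (3,5) (4,1) (4,2) (4,3) (4,4) (4,5) (5,1) (5,2) (5,3) (5,4) (5,5)] -> total=17

Answer: .#....
......
#.....
.#####
.#####
.#####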